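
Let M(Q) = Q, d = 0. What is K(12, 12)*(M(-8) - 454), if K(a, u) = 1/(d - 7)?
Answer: 66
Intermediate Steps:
K(a, u) = -1/7 (K(a, u) = 1/(0 - 7) = 1/(-7) = -1/7)
K(12, 12)*(M(-8) - 454) = -(-8 - 454)/7 = -1/7*(-462) = 66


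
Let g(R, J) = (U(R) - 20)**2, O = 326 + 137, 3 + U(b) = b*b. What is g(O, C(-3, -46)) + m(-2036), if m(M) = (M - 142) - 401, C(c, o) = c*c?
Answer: 45944205137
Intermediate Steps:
C(c, o) = c**2
U(b) = -3 + b**2 (U(b) = -3 + b*b = -3 + b**2)
O = 463
g(R, J) = (-23 + R**2)**2 (g(R, J) = ((-3 + R**2) - 20)**2 = (-23 + R**2)**2)
m(M) = -543 + M (m(M) = (-142 + M) - 401 = -543 + M)
g(O, C(-3, -46)) + m(-2036) = (-23 + 463**2)**2 + (-543 - 2036) = (-23 + 214369)**2 - 2579 = 214346**2 - 2579 = 45944207716 - 2579 = 45944205137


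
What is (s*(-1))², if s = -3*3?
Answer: 81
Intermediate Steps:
s = -9
(s*(-1))² = (-9*(-1))² = 9² = 81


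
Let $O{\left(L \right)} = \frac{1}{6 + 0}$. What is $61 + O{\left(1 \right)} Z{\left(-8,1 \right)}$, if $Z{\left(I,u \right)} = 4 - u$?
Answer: $\frac{123}{2} \approx 61.5$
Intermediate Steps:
$O{\left(L \right)} = \frac{1}{6}$
$61 + O{\left(1 \right)} Z{\left(-8,1 \right)} = 61 + \frac{4 - 1}{6} = 61 + \frac{1}{6} \cdot 3 = 61 + \frac{1}{2} = \frac{123}{2}$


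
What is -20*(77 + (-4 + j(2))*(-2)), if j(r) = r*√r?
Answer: -1700 + 80*√2 ≈ -1586.9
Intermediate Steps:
j(r) = r^(3/2)
-20*(77 + (-4 + j(2))*(-2)) = -20*(77 + (-4 + 2^(3/2))*(-2)) = -20*(77 + (-4 + 2*√2)*(-2)) = -20*(77 + (8 - 4*√2)) = -20*(85 - 4*√2) = -1700 + 80*√2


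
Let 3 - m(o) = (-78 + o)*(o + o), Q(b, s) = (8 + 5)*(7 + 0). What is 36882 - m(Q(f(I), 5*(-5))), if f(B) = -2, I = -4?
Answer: 39245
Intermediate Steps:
Q(b, s) = 91 (Q(b, s) = 13*7 = 91)
m(o) = 3 - 2*o*(-78 + o) (m(o) = 3 - (-78 + o)*(o + o) = 3 - (-78 + o)*2*o = 3 - 2*o*(-78 + o))
36882 - m(Q(f(I), 5*(-5))) = 36882 - (3 - 2*91² + 156*91) = 36882 - (3 - 2*8281 + 14196) = 36882 - (3 - 16562 + 14196) = 36882 - 1*(-2363) = 36882 + 2363 = 39245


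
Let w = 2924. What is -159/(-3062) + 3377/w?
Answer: 5402645/4476644 ≈ 1.2069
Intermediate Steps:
-159/(-3062) + 3377/w = -159/(-3062) + 3377/2924 = -159*(-1/3062) + 3377*(1/2924) = 159/3062 + 3377/2924 = 5402645/4476644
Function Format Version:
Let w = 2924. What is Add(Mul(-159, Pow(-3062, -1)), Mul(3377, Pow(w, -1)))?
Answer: Rational(5402645, 4476644) ≈ 1.2069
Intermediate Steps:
Add(Mul(-159, Pow(-3062, -1)), Mul(3377, Pow(w, -1))) = Add(Mul(-159, Pow(-3062, -1)), Mul(3377, Pow(2924, -1))) = Add(Mul(-159, Rational(-1, 3062)), Mul(3377, Rational(1, 2924))) = Add(Rational(159, 3062), Rational(3377, 2924)) = Rational(5402645, 4476644)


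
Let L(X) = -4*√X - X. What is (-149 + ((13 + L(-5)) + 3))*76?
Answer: -9728 - 304*I*√5 ≈ -9728.0 - 679.76*I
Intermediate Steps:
L(X) = -X - 4*√X
(-149 + ((13 + L(-5)) + 3))*76 = (-149 + ((13 + (-1*(-5) - 4*I*√5)) + 3))*76 = (-149 + ((13 + (5 - 4*I*√5)) + 3))*76 = (-149 + ((18 - 4*I*√5) + 3))*76 = (-149 + (21 - 4*I*√5))*76 = (-128 - 4*I*√5)*76 = -9728 - 304*I*√5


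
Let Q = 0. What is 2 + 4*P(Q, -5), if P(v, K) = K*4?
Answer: -78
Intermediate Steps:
P(v, K) = 4*K
2 + 4*P(Q, -5) = 2 + 4*(4*(-5)) = 2 + 4*(-20) = 2 - 80 = -78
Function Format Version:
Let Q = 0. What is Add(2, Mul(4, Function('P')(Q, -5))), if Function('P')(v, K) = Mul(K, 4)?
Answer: -78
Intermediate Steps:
Function('P')(v, K) = Mul(4, K)
Add(2, Mul(4, Function('P')(Q, -5))) = Add(2, Mul(4, Mul(4, -5))) = Add(2, Mul(4, -20)) = Add(2, -80) = -78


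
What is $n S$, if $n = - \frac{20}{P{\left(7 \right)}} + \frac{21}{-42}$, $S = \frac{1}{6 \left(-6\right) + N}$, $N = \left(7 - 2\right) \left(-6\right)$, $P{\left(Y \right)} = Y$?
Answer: $\frac{47}{924} \approx 0.050866$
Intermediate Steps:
$N = -30$ ($N = 5 \left(-6\right) = -30$)
$S = - \frac{1}{66}$ ($S = \frac{1}{6 \left(-6\right) - 30} = \frac{1}{-36 - 30} = \frac{1}{-66} = - \frac{1}{66} \approx -0.015152$)
$n = - \frac{47}{14}$ ($n = - \frac{20}{7} + \frac{21}{-42} = \left(-20\right) \frac{1}{7} + 21 \left(- \frac{1}{42}\right) = - \frac{20}{7} - \frac{1}{2} = - \frac{47}{14} \approx -3.3571$)
$n S = \left(- \frac{47}{14}\right) \left(- \frac{1}{66}\right) = \frac{47}{924}$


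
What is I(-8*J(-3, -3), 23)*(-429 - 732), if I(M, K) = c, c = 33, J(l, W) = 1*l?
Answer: -38313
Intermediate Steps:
J(l, W) = l
I(M, K) = 33
I(-8*J(-3, -3), 23)*(-429 - 732) = 33*(-429 - 732) = 33*(-1161) = -38313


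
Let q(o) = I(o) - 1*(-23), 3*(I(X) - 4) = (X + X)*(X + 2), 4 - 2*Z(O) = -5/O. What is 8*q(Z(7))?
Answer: 13268/49 ≈ 270.78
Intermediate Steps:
Z(O) = 2 + 5/(2*O) (Z(O) = 2 - (-5)/(2*O) = 2 + 5/(2*O))
I(X) = 4 + 2*X*(2 + X)/3 (I(X) = 4 + ((X + X)*(X + 2))/3 = 4 + ((2*X)*(2 + X))/3 = 4 + (2*X*(2 + X))/3 = 4 + 2*X*(2 + X)/3)
q(o) = 27 + 2*o**2/3 + 4*o/3 (q(o) = (4 + 2*o**2/3 + 4*o/3) - 1*(-23) = (4 + 2*o**2/3 + 4*o/3) + 23 = 27 + 2*o**2/3 + 4*o/3)
8*q(Z(7)) = 8*(27 + 2*(2 + (5/2)/7)**2/3 + 4*(2 + (5/2)/7)/3) = 8*(27 + 2*(2 + (5/2)*(1/7))**2/3 + 4*(2 + (5/2)*(1/7))/3) = 8*(27 + 2*(2 + 5/14)**2/3 + 4*(2 + 5/14)/3) = 8*(27 + 2*(33/14)**2/3 + (4/3)*(33/14)) = 8*(27 + (2/3)*(1089/196) + 22/7) = 8*(27 + 363/98 + 22/7) = 8*(3317/98) = 13268/49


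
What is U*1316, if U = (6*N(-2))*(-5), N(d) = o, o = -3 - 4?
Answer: 276360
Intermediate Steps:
o = -7
N(d) = -7
U = 210 (U = (6*(-7))*(-5) = -42*(-5) = 210)
U*1316 = 210*1316 = 276360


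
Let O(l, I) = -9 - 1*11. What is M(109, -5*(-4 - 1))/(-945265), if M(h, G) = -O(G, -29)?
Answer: -4/189053 ≈ -2.1158e-5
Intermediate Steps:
O(l, I) = -20 (O(l, I) = -9 - 11 = -20)
M(h, G) = 20 (M(h, G) = -1*(-20) = 20)
M(109, -5*(-4 - 1))/(-945265) = 20/(-945265) = 20*(-1/945265) = -4/189053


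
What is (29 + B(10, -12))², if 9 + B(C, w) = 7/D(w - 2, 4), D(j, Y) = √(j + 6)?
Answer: 3151/8 - 70*I*√2 ≈ 393.88 - 98.995*I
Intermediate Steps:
D(j, Y) = √(6 + j)
B(C, w) = -9 + 7/√(4 + w) (B(C, w) = -9 + 7/(√(6 + (w - 2))) = -9 + 7/(√(6 + (-2 + w))) = -9 + 7/(√(4 + w)) = -9 + 7/√(4 + w))
(29 + B(10, -12))² = (29 + (-9 + 7/√(4 - 12)))² = (29 + (-9 + 7/√(-8)))² = (29 + (-9 + 7*(-I*√2/4)))² = (29 + (-9 - 7*I*√2/4))² = (20 - 7*I*√2/4)²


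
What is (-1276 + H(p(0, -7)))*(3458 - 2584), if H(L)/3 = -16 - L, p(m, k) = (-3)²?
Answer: -1180774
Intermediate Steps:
p(m, k) = 9
H(L) = -48 - 3*L (H(L) = 3*(-16 - L) = -48 - 3*L)
(-1276 + H(p(0, -7)))*(3458 - 2584) = (-1276 + (-48 - 3*9))*(3458 - 2584) = (-1276 + (-48 - 27))*874 = (-1276 - 75)*874 = -1351*874 = -1180774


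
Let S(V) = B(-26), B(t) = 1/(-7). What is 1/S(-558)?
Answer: -7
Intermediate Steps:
B(t) = -⅐
S(V) = -⅐
1/S(-558) = 1/(-⅐) = -7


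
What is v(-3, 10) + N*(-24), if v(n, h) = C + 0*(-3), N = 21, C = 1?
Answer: -503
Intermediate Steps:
v(n, h) = 1 (v(n, h) = 1 + 0*(-3) = 1 + 0 = 1)
v(-3, 10) + N*(-24) = 1 + 21*(-24) = 1 - 504 = -503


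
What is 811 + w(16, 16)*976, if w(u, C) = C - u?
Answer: 811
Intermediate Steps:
811 + w(16, 16)*976 = 811 + (16 - 1*16)*976 = 811 + (16 - 16)*976 = 811 + 0*976 = 811 + 0 = 811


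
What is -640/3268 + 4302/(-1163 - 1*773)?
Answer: -1912247/790856 ≈ -2.4179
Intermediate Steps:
-640/3268 + 4302/(-1163 - 1*773) = -640*1/3268 + 4302/(-1163 - 773) = -160/817 + 4302/(-1936) = -160/817 + 4302*(-1/1936) = -160/817 - 2151/968 = -1912247/790856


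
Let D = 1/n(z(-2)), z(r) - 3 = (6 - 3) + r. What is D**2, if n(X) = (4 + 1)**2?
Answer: 1/625 ≈ 0.0016000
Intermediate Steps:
z(r) = 6 + r (z(r) = 3 + ((6 - 3) + r) = 3 + (3 + r) = 6 + r)
n(X) = 25 (n(X) = 5**2 = 25)
D = 1/25 ≈ 0.040000
D**2 = (1/25)**2 = 1/625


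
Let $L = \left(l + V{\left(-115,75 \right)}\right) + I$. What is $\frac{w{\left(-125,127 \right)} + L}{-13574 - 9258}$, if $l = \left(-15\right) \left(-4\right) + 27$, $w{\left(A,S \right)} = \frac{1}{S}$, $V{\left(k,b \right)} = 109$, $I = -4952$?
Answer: $\frac{604011}{2899664} \approx 0.2083$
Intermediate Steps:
$l = 87$ ($l = 60 + 27 = 87$)
$L = -4756$ ($L = \left(87 + 109\right) - 4952 = 196 - 4952 = -4756$)
$\frac{w{\left(-125,127 \right)} + L}{-13574 - 9258} = \frac{\frac{1}{127} - 4756}{-13574 - 9258} = \frac{\frac{1}{127} - 4756}{-22832} = \left(- \frac{604011}{127}\right) \left(- \frac{1}{22832}\right) = \frac{604011}{2899664}$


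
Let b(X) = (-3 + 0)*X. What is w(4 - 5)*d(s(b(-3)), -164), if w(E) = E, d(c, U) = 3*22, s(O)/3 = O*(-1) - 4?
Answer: -66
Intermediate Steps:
b(X) = -3*X
s(O) = -12 - 3*O (s(O) = 3*(O*(-1) - 4) = 3*(-O - 4) = 3*(-4 - O) = -12 - 3*O)
d(c, U) = 66
w(4 - 5)*d(s(b(-3)), -164) = (4 - 5)*66 = -1*66 = -66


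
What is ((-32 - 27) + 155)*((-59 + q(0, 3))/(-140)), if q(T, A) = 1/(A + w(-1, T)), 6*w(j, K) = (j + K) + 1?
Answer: 1408/35 ≈ 40.229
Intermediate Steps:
w(j, K) = ⅙ + K/6 + j/6 (w(j, K) = ((j + K) + 1)/6 = ((K + j) + 1)/6 = (1 + K + j)/6 = ⅙ + K/6 + j/6)
q(T, A) = 1/(A + T/6) (q(T, A) = 1/(A + (⅙ + T/6 + (⅙)*(-1))) = 1/(A + (⅙ + T/6 - ⅙)) = 1/(A + T/6))
((-32 - 27) + 155)*((-59 + q(0, 3))/(-140)) = ((-32 - 27) + 155)*((-59 + 6/(0 + 6*3))/(-140)) = (-59 + 155)*((-59 + 6/(0 + 18))*(-1/140)) = 96*((-59 + 6/18)*(-1/140)) = 96*((-59 + 6*(1/18))*(-1/140)) = 96*((-59 + ⅓)*(-1/140)) = 96*(-176/3*(-1/140)) = 96*(44/105) = 1408/35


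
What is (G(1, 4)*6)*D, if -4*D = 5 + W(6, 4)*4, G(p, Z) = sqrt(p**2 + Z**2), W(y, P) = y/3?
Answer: -39*sqrt(17)/2 ≈ -80.401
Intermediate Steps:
W(y, P) = y/3 (W(y, P) = y*(1/3) = y/3)
G(p, Z) = sqrt(Z**2 + p**2)
D = -13/4 (D = -(5 + ((1/3)*6)*4)/4 = -(5 + 2*4)/4 = -(5 + 8)/4 = -1/4*13 = -13/4 ≈ -3.2500)
(G(1, 4)*6)*D = (sqrt(4**2 + 1**2)*6)*(-13/4) = (sqrt(16 + 1)*6)*(-13/4) = (sqrt(17)*6)*(-13/4) = (6*sqrt(17))*(-13/4) = -39*sqrt(17)/2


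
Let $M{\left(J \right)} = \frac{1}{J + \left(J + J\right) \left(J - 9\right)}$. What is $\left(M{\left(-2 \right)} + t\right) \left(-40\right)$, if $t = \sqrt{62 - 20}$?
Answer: $- \frac{20}{21} - 40 \sqrt{42} \approx -260.18$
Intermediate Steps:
$t = \sqrt{42} \approx 6.4807$
$M{\left(J \right)} = \frac{1}{J + 2 J \left(-9 + J\right)}$
$\left(M{\left(-2 \right)} + t\right) \left(-40\right) = \left(\frac{1}{\left(-2\right) \left(-17 + 2 \left(-2\right)\right)} + \sqrt{42}\right) \left(-40\right) = \left(- \frac{1}{2 \left(-17 - 4\right)} + \sqrt{42}\right) \left(-40\right) = \left(- \frac{1}{2 \left(-21\right)} + \sqrt{42}\right) \left(-40\right) = \left(\left(- \frac{1}{2}\right) \left(- \frac{1}{21}\right) + \sqrt{42}\right) \left(-40\right) = \left(\frac{1}{42} + \sqrt{42}\right) \left(-40\right) = - \frac{20}{21} - 40 \sqrt{42}$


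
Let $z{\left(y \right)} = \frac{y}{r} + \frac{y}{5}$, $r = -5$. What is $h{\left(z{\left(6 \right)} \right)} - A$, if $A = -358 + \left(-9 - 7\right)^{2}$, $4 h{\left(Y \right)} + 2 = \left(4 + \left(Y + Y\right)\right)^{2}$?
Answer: $\frac{211}{2} \approx 105.5$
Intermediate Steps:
$z{\left(y \right)} = 0$ ($z{\left(y \right)} = \frac{y}{-5} + \frac{y}{5} = y \left(- \frac{1}{5}\right) + y \frac{1}{5} = - \frac{y}{5} + \frac{y}{5} = 0$)
$h{\left(Y \right)} = - \frac{1}{2} + \frac{\left(4 + 2 Y\right)^{2}}{4}$ ($h{\left(Y \right)} = - \frac{1}{2} + \frac{\left(4 + \left(Y + Y\right)\right)^{2}}{4} = - \frac{1}{2} + \frac{\left(4 + 2 Y\right)^{2}}{4}$)
$A = -102$ ($A = -358 + \left(-16\right)^{2} = -358 + 256 = -102$)
$h{\left(z{\left(6 \right)} \right)} - A = \left(- \frac{1}{2} + \left(2 + 0\right)^{2}\right) - -102 = \left(- \frac{1}{2} + 2^{2}\right) + 102 = \left(- \frac{1}{2} + 4\right) + 102 = \frac{7}{2} + 102 = \frac{211}{2}$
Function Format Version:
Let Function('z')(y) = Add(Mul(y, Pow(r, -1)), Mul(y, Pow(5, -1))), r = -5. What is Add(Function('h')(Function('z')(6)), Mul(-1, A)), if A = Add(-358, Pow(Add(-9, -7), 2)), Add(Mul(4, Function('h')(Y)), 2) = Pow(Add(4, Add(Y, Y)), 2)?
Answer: Rational(211, 2) ≈ 105.50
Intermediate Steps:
Function('z')(y) = 0 (Function('z')(y) = Add(Mul(y, Pow(-5, -1)), Mul(y, Pow(5, -1))) = Add(Mul(y, Rational(-1, 5)), Mul(y, Rational(1, 5))) = Add(Mul(Rational(-1, 5), y), Mul(Rational(1, 5), y)) = 0)
Function('h')(Y) = Add(Rational(-1, 2), Mul(Rational(1, 4), Pow(Add(4, Mul(2, Y)), 2))) (Function('h')(Y) = Add(Rational(-1, 2), Mul(Rational(1, 4), Pow(Add(4, Add(Y, Y)), 2))) = Add(Rational(-1, 2), Mul(Rational(1, 4), Pow(Add(4, Mul(2, Y)), 2))))
A = -102 (A = Add(-358, Pow(-16, 2)) = Add(-358, 256) = -102)
Add(Function('h')(Function('z')(6)), Mul(-1, A)) = Add(Add(Rational(-1, 2), Pow(Add(2, 0), 2)), Mul(-1, -102)) = Add(Add(Rational(-1, 2), Pow(2, 2)), 102) = Add(Add(Rational(-1, 2), 4), 102) = Add(Rational(7, 2), 102) = Rational(211, 2)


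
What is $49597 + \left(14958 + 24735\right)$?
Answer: $89290$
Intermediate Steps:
$49597 + \left(14958 + 24735\right) = 49597 + 39693 = 89290$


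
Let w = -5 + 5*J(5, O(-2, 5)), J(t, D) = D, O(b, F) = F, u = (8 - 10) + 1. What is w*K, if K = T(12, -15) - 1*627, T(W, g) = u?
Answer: -12560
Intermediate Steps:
u = -1 (u = -2 + 1 = -1)
T(W, g) = -1
w = 20 (w = -5 + 5*5 = -5 + 25 = 20)
K = -628 (K = -1 - 1*627 = -1 - 627 = -628)
w*K = 20*(-628) = -12560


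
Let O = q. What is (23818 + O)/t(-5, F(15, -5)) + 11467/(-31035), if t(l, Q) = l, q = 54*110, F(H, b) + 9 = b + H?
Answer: -184719373/31035 ≈ -5952.0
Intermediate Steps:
F(H, b) = -9 + H + b (F(H, b) = -9 + (b + H) = -9 + (H + b) = -9 + H + b)
q = 5940
O = 5940
(23818 + O)/t(-5, F(15, -5)) + 11467/(-31035) = (23818 + 5940)/(-5) + 11467/(-31035) = 29758*(-⅕) + 11467*(-1/31035) = -29758/5 - 11467/31035 = -184719373/31035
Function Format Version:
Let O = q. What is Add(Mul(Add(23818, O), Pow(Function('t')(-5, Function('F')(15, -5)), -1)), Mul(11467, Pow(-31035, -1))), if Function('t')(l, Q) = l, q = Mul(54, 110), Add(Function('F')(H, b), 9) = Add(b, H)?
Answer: Rational(-184719373, 31035) ≈ -5952.0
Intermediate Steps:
Function('F')(H, b) = Add(-9, H, b) (Function('F')(H, b) = Add(-9, Add(b, H)) = Add(-9, Add(H, b)) = Add(-9, H, b))
q = 5940
O = 5940
Add(Mul(Add(23818, O), Pow(Function('t')(-5, Function('F')(15, -5)), -1)), Mul(11467, Pow(-31035, -1))) = Add(Mul(Add(23818, 5940), Pow(-5, -1)), Mul(11467, Pow(-31035, -1))) = Add(Mul(29758, Rational(-1, 5)), Mul(11467, Rational(-1, 31035))) = Add(Rational(-29758, 5), Rational(-11467, 31035)) = Rational(-184719373, 31035)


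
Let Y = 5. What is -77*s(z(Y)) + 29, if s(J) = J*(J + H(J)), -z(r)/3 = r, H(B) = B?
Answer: -34621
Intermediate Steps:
z(r) = -3*r
s(J) = 2*J² (s(J) = J*(J + J) = J*(2*J) = 2*J²)
-77*s(z(Y)) + 29 = -154*(-3*5)² + 29 = -154*(-15)² + 29 = -154*225 + 29 = -77*450 + 29 = -34650 + 29 = -34621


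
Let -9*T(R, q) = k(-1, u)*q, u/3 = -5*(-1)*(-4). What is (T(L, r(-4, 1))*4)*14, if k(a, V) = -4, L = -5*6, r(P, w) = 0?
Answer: 0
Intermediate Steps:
u = -60 (u = 3*(-5*(-1)*(-4)) = 3*(5*(-4)) = 3*(-20) = -60)
L = -30
T(R, q) = 4*q/9 (T(R, q) = -(-4)*q/9 = 4*q/9)
(T(L, r(-4, 1))*4)*14 = (((4/9)*0)*4)*14 = (0*4)*14 = 0*14 = 0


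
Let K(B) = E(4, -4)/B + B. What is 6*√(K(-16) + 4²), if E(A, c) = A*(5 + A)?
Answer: 9*I ≈ 9.0*I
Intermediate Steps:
K(B) = B + 36/B (K(B) = (4*(5 + 4))/B + B = (4*9)/B + B = 36/B + B = B + 36/B)
6*√(K(-16) + 4²) = 6*√((-16 + 36/(-16)) + 4²) = 6*√((-16 + 36*(-1/16)) + 16) = 6*√((-16 - 9/4) + 16) = 6*√(-73/4 + 16) = 6*√(-9/4) = 6*(3*I/2) = 9*I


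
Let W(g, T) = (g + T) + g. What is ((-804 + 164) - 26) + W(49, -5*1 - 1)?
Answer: -574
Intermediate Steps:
W(g, T) = T + 2*g (W(g, T) = (T + g) + g = T + 2*g)
((-804 + 164) - 26) + W(49, -5*1 - 1) = ((-804 + 164) - 26) + ((-5*1 - 1) + 2*49) = (-640 - 26) + ((-5 - 1) + 98) = -666 + (-6 + 98) = -666 + 92 = -574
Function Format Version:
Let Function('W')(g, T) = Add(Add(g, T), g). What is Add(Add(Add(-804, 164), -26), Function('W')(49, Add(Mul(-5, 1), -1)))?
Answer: -574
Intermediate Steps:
Function('W')(g, T) = Add(T, Mul(2, g)) (Function('W')(g, T) = Add(Add(T, g), g) = Add(T, Mul(2, g)))
Add(Add(Add(-804, 164), -26), Function('W')(49, Add(Mul(-5, 1), -1))) = Add(Add(Add(-804, 164), -26), Add(Add(Mul(-5, 1), -1), Mul(2, 49))) = Add(Add(-640, -26), Add(Add(-5, -1), 98)) = Add(-666, Add(-6, 98)) = Add(-666, 92) = -574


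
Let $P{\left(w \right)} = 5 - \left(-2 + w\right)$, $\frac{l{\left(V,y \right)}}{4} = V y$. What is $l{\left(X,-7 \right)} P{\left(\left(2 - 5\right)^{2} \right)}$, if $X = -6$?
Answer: $-336$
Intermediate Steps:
$l{\left(V,y \right)} = 4 V y$
$P{\left(w \right)} = 7 - w$
$l{\left(X,-7 \right)} P{\left(\left(2 - 5\right)^{2} \right)} = 4 \left(-6\right) \left(-7\right) \left(7 - \left(2 - 5\right)^{2}\right) = 168 \left(7 - \left(-3\right)^{2}\right) = 168 \left(7 - 9\right) = 168 \left(-2\right) = -336$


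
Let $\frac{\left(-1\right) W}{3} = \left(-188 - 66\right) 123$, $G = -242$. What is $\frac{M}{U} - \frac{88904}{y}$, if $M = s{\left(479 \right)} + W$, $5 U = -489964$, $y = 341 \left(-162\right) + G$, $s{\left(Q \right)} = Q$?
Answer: $\frac{4356352089}{6796290644} \approx 0.64099$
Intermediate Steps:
$y = -55484$ ($y = 341 \left(-162\right) - 242 = -55242 - 242 = -55484$)
$W = 93726$ ($W = - 3 \left(-188 - 66\right) 123 = - 3 \left(\left(-254\right) 123\right) = \left(-3\right) \left(-31242\right) = 93726$)
$U = - \frac{489964}{5}$ ($U = \frac{1}{5} \left(-489964\right) = - \frac{489964}{5} \approx -97993.0$)
$M = 94205$ ($M = 479 + 93726 = 94205$)
$\frac{M}{U} - \frac{88904}{y} = \frac{94205}{- \frac{489964}{5}} - \frac{88904}{-55484} = 94205 \left(- \frac{5}{489964}\right) - - \frac{22226}{13871} = - \frac{471025}{489964} + \frac{22226}{13871} = \frac{4356352089}{6796290644}$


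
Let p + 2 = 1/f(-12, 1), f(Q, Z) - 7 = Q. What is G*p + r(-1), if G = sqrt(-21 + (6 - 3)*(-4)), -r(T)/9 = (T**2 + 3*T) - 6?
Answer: 72 - 11*I*sqrt(33)/5 ≈ 72.0 - 12.638*I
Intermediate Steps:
f(Q, Z) = 7 + Q
p = -11/5 (p = -2 + 1/(7 - 12) = -2 + 1/(-5) = -2 - 1/5 = -11/5 ≈ -2.2000)
r(T) = 54 - 27*T - 9*T**2 (r(T) = -9*((T**2 + 3*T) - 6) = -9*(-6 + T**2 + 3*T) = 54 - 27*T - 9*T**2)
G = I*sqrt(33) (G = sqrt(-21 + 3*(-4)) = sqrt(-21 - 12) = sqrt(-33) = I*sqrt(33) ≈ 5.7446*I)
G*p + r(-1) = (I*sqrt(33))*(-11/5) + (54 - 27*(-1) - 9*(-1)**2) = -11*I*sqrt(33)/5 + (54 + 27 - 9*1) = -11*I*sqrt(33)/5 + (54 + 27 - 9) = -11*I*sqrt(33)/5 + 72 = 72 - 11*I*sqrt(33)/5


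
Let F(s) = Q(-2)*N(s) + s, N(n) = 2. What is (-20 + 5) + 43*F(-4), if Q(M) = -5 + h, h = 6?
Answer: -101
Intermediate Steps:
Q(M) = 1 (Q(M) = -5 + 6 = 1)
F(s) = 2 + s (F(s) = 1*2 + s = 2 + s)
(-20 + 5) + 43*F(-4) = (-20 + 5) + 43*(2 - 4) = -15 + 43*(-2) = -15 - 86 = -101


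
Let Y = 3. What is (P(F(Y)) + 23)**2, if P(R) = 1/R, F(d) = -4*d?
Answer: 75625/144 ≈ 525.17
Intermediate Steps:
(P(F(Y)) + 23)**2 = (1/(-4*3) + 23)**2 = (1/(-12) + 23)**2 = (-1/12 + 23)**2 = (275/12)**2 = 75625/144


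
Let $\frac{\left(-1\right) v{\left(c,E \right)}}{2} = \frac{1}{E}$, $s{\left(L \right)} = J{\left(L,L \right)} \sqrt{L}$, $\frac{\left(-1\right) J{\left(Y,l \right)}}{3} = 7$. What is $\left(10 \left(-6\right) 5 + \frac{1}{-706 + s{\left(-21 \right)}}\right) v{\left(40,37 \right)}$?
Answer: $\frac{304619612}{18784789} - \frac{42 i \sqrt{21}}{18784789} \approx 16.216 - 1.0246 \cdot 10^{-5} i$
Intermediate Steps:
$J{\left(Y,l \right)} = -21$ ($J{\left(Y,l \right)} = \left(-3\right) 7 = -21$)
$s{\left(L \right)} = - 21 \sqrt{L}$
$v{\left(c,E \right)} = - \frac{2}{E}$
$\left(10 \left(-6\right) 5 + \frac{1}{-706 + s{\left(-21 \right)}}\right) v{\left(40,37 \right)} = \left(10 \left(-6\right) 5 + \frac{1}{-706 - 21 \sqrt{-21}}\right) \left(- \frac{2}{37}\right) = \left(\left(-60\right) 5 + \frac{1}{-706 - 21 i \sqrt{21}}\right) \left(\left(-2\right) \frac{1}{37}\right) = \left(-300 + \frac{1}{-706 - 21 i \sqrt{21}}\right) \left(- \frac{2}{37}\right) = \frac{600}{37} - \frac{2}{37 \left(-706 - 21 i \sqrt{21}\right)}$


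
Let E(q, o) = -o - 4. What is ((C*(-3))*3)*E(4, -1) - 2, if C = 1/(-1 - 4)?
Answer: -37/5 ≈ -7.4000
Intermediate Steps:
E(q, o) = -4 - o
C = -⅕ (C = 1/(-5) = -⅕ ≈ -0.20000)
((C*(-3))*3)*E(4, -1) - 2 = (-⅕*(-3)*3)*(-4 - 1*(-1)) - 2 = ((⅗)*3)*(-4 + 1) - 2 = (9/5)*(-3) - 2 = -27/5 - 2 = -37/5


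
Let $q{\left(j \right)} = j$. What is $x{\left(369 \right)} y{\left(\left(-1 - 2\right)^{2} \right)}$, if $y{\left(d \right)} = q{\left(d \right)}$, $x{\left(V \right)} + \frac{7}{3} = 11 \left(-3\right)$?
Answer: $-318$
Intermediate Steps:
$x{\left(V \right)} = - \frac{106}{3}$ ($x{\left(V \right)} = - \frac{7}{3} + 11 \left(-3\right) = - \frac{7}{3} - 33 = - \frac{106}{3}$)
$y{\left(d \right)} = d$
$x{\left(369 \right)} y{\left(\left(-1 - 2\right)^{2} \right)} = - \frac{106 \left(-1 - 2\right)^{2}}{3} = - \frac{106 \left(-3\right)^{2}}{3} = \left(- \frac{106}{3}\right) 9 = -318$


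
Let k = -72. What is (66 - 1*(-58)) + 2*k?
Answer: -20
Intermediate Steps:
(66 - 1*(-58)) + 2*k = (66 - 1*(-58)) + 2*(-72) = (66 + 58) - 144 = 124 - 144 = -20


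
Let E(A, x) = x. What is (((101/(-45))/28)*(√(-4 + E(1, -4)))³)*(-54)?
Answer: -2424*I*√2/35 ≈ -97.944*I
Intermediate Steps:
(((101/(-45))/28)*(√(-4 + E(1, -4)))³)*(-54) = (((101/(-45))/28)*(√(-4 - 4))³)*(-54) = (((101*(-1/45))*(1/28))*(√(-8))³)*(-54) = ((-101/45*1/28)*(2*I*√2)³)*(-54) = -(-404)*I*√2/315*(-54) = (404*I*√2/315)*(-54) = -2424*I*√2/35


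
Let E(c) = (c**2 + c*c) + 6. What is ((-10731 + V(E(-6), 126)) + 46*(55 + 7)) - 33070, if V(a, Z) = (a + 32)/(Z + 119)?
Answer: -2006479/49 ≈ -40949.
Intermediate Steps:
E(c) = 6 + 2*c**2 (E(c) = (c**2 + c**2) + 6 = 2*c**2 + 6 = 6 + 2*c**2)
V(a, Z) = (32 + a)/(119 + Z)
((-10731 + V(E(-6), 126)) + 46*(55 + 7)) - 33070 = ((-10731 + (32 + (6 + 2*(-6)**2))/(119 + 126)) + 46*(55 + 7)) - 33070 = ((-10731 + (32 + (6 + 2*36))/245) + 46*62) - 33070 = ((-10731 + (32 + (6 + 72))/245) + 2852) - 33070 = ((-10731 + (32 + 78)/245) + 2852) - 33070 = ((-10731 + (1/245)*110) + 2852) - 33070 = ((-10731 + 22/49) + 2852) - 33070 = (-525797/49 + 2852) - 33070 = -386049/49 - 33070 = -2006479/49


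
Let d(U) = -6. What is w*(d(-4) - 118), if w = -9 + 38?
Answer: -3596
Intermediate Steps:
w = 29
w*(d(-4) - 118) = 29*(-6 - 118) = 29*(-124) = -3596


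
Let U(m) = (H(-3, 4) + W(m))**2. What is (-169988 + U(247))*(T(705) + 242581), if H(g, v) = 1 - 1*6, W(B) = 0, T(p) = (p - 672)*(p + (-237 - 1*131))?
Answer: -43119953026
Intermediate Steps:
T(p) = (-672 + p)*(-368 + p) (T(p) = (-672 + p)*(p + (-237 - 131)) = (-672 + p)*(p - 368) = (-672 + p)*(-368 + p))
H(g, v) = -5 (H(g, v) = 1 - 6 = -5)
U(m) = 25 (U(m) = (-5 + 0)**2 = (-5)**2 = 25)
(-169988 + U(247))*(T(705) + 242581) = (-169988 + 25)*((247296 + 705**2 - 1040*705) + 242581) = -169963*((247296 + 497025 - 733200) + 242581) = -169963*(11121 + 242581) = -169963*253702 = -43119953026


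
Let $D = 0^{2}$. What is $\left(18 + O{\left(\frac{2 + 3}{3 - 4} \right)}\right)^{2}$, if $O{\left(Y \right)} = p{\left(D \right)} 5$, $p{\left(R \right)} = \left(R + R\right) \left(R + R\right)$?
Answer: $324$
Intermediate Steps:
$D = 0$
$p{\left(R \right)} = 4 R^{2}$ ($p{\left(R \right)} = 2 R 2 R = 4 R^{2}$)
$O{\left(Y \right)} = 0$ ($O{\left(Y \right)} = 4 \cdot 0^{2} \cdot 5 = 4 \cdot 0 \cdot 5 = 0 \cdot 5 = 0$)
$\left(18 + O{\left(\frac{2 + 3}{3 - 4} \right)}\right)^{2} = \left(18 + 0\right)^{2} = 18^{2} = 324$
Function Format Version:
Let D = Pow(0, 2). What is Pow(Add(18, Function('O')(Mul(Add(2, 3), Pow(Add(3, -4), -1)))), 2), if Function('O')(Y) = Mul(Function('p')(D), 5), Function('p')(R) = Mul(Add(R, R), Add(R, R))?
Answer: 324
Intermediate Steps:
D = 0
Function('p')(R) = Mul(4, Pow(R, 2)) (Function('p')(R) = Mul(Mul(2, R), Mul(2, R)) = Mul(4, Pow(R, 2)))
Function('O')(Y) = 0 (Function('O')(Y) = Mul(Mul(4, Pow(0, 2)), 5) = Mul(Mul(4, 0), 5) = Mul(0, 5) = 0)
Pow(Add(18, Function('O')(Mul(Add(2, 3), Pow(Add(3, -4), -1)))), 2) = Pow(Add(18, 0), 2) = Pow(18, 2) = 324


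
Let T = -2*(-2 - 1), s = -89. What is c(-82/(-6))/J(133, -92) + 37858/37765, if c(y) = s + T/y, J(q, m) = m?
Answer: 279925091/142449580 ≈ 1.9651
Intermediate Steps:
T = 6 (T = -2*(-3) = 6)
c(y) = -89 + 6/y
c(-82/(-6))/J(133, -92) + 37858/37765 = (-89 + 6/((-82/(-6))))/(-92) + 37858/37765 = (-89 + 6/((-82*(-⅙))))*(-1/92) + 37858*(1/37765) = (-89 + 6/(41/3))*(-1/92) + 37858/37765 = (-89 + 6*(3/41))*(-1/92) + 37858/37765 = (-89 + 18/41)*(-1/92) + 37858/37765 = -3631/41*(-1/92) + 37858/37765 = 3631/3772 + 37858/37765 = 279925091/142449580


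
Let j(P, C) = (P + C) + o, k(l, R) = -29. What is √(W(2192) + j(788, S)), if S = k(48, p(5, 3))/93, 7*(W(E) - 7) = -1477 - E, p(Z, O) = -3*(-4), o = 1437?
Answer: 2*√180914853/651 ≈ 41.322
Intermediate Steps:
p(Z, O) = 12
W(E) = -204 - E/7 (W(E) = 7 + (-1477 - E)/7 = 7 + (-211 - E/7) = -204 - E/7)
S = -29/93 ≈ -0.31183
j(P, C) = 1437 + C + P (j(P, C) = (P + C) + 1437 = (C + P) + 1437 = 1437 + C + P)
√(W(2192) + j(788, S)) = √((-204 - ⅐*2192) + (1437 - 29/93 + 788)) = √((-204 - 2192/7) + 206896/93) = √(-3620/7 + 206896/93) = √(1111612/651) = 2*√180914853/651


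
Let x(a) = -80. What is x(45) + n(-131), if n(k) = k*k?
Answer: 17081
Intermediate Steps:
n(k) = k**2
x(45) + n(-131) = -80 + (-131)**2 = -80 + 17161 = 17081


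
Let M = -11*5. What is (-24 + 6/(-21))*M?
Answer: 9350/7 ≈ 1335.7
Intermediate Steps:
M = -55
(-24 + 6/(-21))*M = (-24 + 6/(-21))*(-55) = (-24 + 6*(-1/21))*(-55) = (-24 - 2/7)*(-55) = -170/7*(-55) = 9350/7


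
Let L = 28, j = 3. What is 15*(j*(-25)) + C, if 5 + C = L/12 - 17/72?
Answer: -81209/72 ≈ -1127.9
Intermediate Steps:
C = -209/72 (C = -5 + (28/12 - 17/72) = -5 + (28*(1/12) - 17*1/72) = -5 + (7/3 - 17/72) = -5 + 151/72 = -209/72 ≈ -2.9028)
15*(j*(-25)) + C = 15*(3*(-25)) - 209/72 = 15*(-75) - 209/72 = -1125 - 209/72 = -81209/72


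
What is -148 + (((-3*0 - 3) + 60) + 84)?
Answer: -7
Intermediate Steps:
-148 + (((-3*0 - 3) + 60) + 84) = -148 + (((0 - 3) + 60) + 84) = -148 + ((-3 + 60) + 84) = -148 + (57 + 84) = -148 + 141 = -7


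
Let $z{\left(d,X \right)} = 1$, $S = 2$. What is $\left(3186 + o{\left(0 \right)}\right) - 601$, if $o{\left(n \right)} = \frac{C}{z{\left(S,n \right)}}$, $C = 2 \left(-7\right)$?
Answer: $2571$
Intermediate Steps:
$C = -14$
$o{\left(n \right)} = -14$ ($o{\left(n \right)} = - \frac{14}{1} = \left(-14\right) 1 = -14$)
$\left(3186 + o{\left(0 \right)}\right) - 601 = \left(3186 - 14\right) - 601 = 3172 - 601 = 2571$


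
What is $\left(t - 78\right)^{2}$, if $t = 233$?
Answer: $24025$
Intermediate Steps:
$\left(t - 78\right)^{2} = \left(233 - 78\right)^{2} = 155^{2} = 24025$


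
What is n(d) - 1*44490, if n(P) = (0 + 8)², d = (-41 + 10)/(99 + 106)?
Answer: -44426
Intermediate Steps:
d = -31/205 ≈ -0.15122
n(P) = 64 (n(P) = 8² = 64)
n(d) - 1*44490 = 64 - 1*44490 = 64 - 44490 = -44426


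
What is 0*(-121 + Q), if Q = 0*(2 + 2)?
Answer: 0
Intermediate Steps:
Q = 0 (Q = 0*4 = 0)
0*(-121 + Q) = 0*(-121 + 0) = 0*(-121) = 0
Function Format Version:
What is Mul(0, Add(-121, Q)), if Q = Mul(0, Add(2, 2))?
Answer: 0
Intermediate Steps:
Q = 0 (Q = Mul(0, 4) = 0)
Mul(0, Add(-121, Q)) = Mul(0, Add(-121, 0)) = Mul(0, -121) = 0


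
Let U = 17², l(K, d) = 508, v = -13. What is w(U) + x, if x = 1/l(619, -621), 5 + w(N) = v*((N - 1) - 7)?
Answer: -1858263/508 ≈ -3658.0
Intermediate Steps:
U = 289
w(N) = 99 - 13*N (w(N) = -5 - 13*((N - 1) - 7) = -5 - 13*((-1 + N) - 7) = -5 - 13*(-8 + N) = -5 + (104 - 13*N) = 99 - 13*N)
x = 1/508 ≈ 0.0019685
w(U) + x = (99 - 13*289) + 1/508 = (99 - 3757) + 1/508 = -3658 + 1/508 = -1858263/508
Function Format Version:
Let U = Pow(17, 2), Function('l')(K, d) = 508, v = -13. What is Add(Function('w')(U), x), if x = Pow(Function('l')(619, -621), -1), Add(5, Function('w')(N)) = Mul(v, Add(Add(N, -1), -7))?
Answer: Rational(-1858263, 508) ≈ -3658.0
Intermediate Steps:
U = 289
Function('w')(N) = Add(99, Mul(-13, N)) (Function('w')(N) = Add(-5, Mul(-13, Add(Add(N, -1), -7))) = Add(-5, Mul(-13, Add(Add(-1, N), -7))) = Add(-5, Mul(-13, Add(-8, N))) = Add(-5, Add(104, Mul(-13, N))) = Add(99, Mul(-13, N)))
x = Rational(1, 508) (x = Pow(508, -1) = Rational(1, 508) ≈ 0.0019685)
Add(Function('w')(U), x) = Add(Add(99, Mul(-13, 289)), Rational(1, 508)) = Add(Add(99, -3757), Rational(1, 508)) = Add(-3658, Rational(1, 508)) = Rational(-1858263, 508)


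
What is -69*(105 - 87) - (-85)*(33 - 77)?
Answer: -4982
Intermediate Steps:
-69*(105 - 87) - (-85)*(33 - 77) = -69*18 - (-85)*(-44) = -1242 - 1*3740 = -1242 - 3740 = -4982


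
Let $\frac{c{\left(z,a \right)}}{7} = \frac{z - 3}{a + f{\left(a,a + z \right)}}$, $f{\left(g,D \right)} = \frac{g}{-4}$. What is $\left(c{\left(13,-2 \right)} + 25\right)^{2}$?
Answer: $\frac{4225}{9} \approx 469.44$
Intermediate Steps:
$f{\left(g,D \right)} = - \frac{g}{4}$ ($f{\left(g,D \right)} = g \left(- \frac{1}{4}\right) = - \frac{g}{4}$)
$c{\left(z,a \right)} = \frac{28 \left(-3 + z\right)}{3 a}$ ($c{\left(z,a \right)} = 7 \frac{z - 3}{a - \frac{a}{4}} = 7 \frac{-3 + z}{\frac{3}{4} a} = 7 \left(-3 + z\right) \frac{4}{3 a} = 7 \frac{4 \left(-3 + z\right)}{3 a} = \frac{28 \left(-3 + z\right)}{3 a}$)
$\left(c{\left(13,-2 \right)} + 25\right)^{2} = \left(\frac{28 \left(-3 + 13\right)}{3 \left(-2\right)} + 25\right)^{2} = \left(\frac{28}{3} \left(- \frac{1}{2}\right) 10 + 25\right)^{2} = \left(- \frac{140}{3} + 25\right)^{2} = \left(- \frac{65}{3}\right)^{2} = \frac{4225}{9}$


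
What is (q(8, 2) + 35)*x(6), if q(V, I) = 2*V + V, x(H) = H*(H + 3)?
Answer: 3186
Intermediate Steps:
x(H) = H*(3 + H)
q(V, I) = 3*V
(q(8, 2) + 35)*x(6) = (3*8 + 35)*(6*(3 + 6)) = (24 + 35)*(6*9) = 59*54 = 3186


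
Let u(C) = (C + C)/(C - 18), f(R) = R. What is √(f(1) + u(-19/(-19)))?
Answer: √255/17 ≈ 0.93934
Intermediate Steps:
u(C) = 2*C/(-18 + C) (u(C) = (2*C)/(-18 + C) = 2*C/(-18 + C))
√(f(1) + u(-19/(-19))) = √(1 + 2*(-19/(-19))/(-18 - 19/(-19))) = √(1 + 2*(-19*(-1/19))/(-18 - 19*(-1/19))) = √(1 + 2*1/(-18 + 1)) = √(1 + 2*1/(-17)) = √(1 + 2*1*(-1/17)) = √(1 - 2/17) = √(15/17) = √255/17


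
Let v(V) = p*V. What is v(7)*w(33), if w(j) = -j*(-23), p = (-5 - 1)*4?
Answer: -127512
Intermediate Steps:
p = -24 (p = -6*4 = -24)
w(j) = 23*j (w(j) = -(-23)*j = 23*j)
v(V) = -24*V
v(7)*w(33) = (-24*7)*(23*33) = -168*759 = -127512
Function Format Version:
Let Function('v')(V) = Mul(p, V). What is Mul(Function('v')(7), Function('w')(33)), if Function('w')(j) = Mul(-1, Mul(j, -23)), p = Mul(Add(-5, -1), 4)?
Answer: -127512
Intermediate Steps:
p = -24 (p = Mul(-6, 4) = -24)
Function('w')(j) = Mul(23, j) (Function('w')(j) = Mul(-1, Mul(-23, j)) = Mul(23, j))
Function('v')(V) = Mul(-24, V)
Mul(Function('v')(7), Function('w')(33)) = Mul(Mul(-24, 7), Mul(23, 33)) = Mul(-168, 759) = -127512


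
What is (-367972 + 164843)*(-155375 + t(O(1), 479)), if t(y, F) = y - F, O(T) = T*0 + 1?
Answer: 31658264037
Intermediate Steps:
O(T) = 1 (O(T) = 0 + 1 = 1)
(-367972 + 164843)*(-155375 + t(O(1), 479)) = (-367972 + 164843)*(-155375 + (1 - 1*479)) = -203129*(-155375 + (1 - 479)) = -203129*(-155375 - 478) = -203129*(-155853) = 31658264037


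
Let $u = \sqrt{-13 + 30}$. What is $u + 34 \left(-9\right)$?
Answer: $-306 + \sqrt{17} \approx -301.88$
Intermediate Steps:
$u = \sqrt{17} \approx 4.1231$
$u + 34 \left(-9\right) = \sqrt{17} + 34 \left(-9\right) = \sqrt{17} - 306 = -306 + \sqrt{17}$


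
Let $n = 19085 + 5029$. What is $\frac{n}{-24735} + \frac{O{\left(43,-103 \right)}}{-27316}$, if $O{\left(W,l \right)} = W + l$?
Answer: $- \frac{54767827}{56305105} \approx -0.9727$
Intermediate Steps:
$n = 24114$
$\frac{n}{-24735} + \frac{O{\left(43,-103 \right)}}{-27316} = \frac{24114}{-24735} + \frac{43 - 103}{-27316} = 24114 \left(- \frac{1}{24735}\right) - - \frac{15}{6829} = - \frac{8038}{8245} + \frac{15}{6829} = - \frac{54767827}{56305105}$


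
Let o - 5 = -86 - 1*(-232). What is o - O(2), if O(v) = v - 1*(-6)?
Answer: 143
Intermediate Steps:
o = 151 (o = 5 + (-86 - 1*(-232)) = 5 + (-86 + 232) = 5 + 146 = 151)
O(v) = 6 + v (O(v) = v + 6 = 6 + v)
o - O(2) = 151 - (6 + 2) = 151 - 1*8 = 151 - 8 = 143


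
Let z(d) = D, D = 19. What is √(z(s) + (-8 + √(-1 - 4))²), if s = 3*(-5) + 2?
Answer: √(78 - 16*I*√5) ≈ 9.0502 - 1.9766*I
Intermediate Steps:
s = -13 (s = -15 + 2 = -13)
z(d) = 19
√(z(s) + (-8 + √(-1 - 4))²) = √(19 + (-8 + √(-1 - 4))²) = √(19 + (-8 + √(-5))²) = √(19 + (-8 + I*√5)²)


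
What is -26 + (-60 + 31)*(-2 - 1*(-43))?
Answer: -1215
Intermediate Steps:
-26 + (-60 + 31)*(-2 - 1*(-43)) = -26 - 29*(-2 + 43) = -26 - 29*41 = -26 - 1189 = -1215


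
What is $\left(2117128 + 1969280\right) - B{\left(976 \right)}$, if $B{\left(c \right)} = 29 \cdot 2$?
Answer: $4086350$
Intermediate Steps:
$B{\left(c \right)} = 58$
$\left(2117128 + 1969280\right) - B{\left(976 \right)} = \left(2117128 + 1969280\right) - 58 = 4086408 - 58 = 4086350$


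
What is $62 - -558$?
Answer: $620$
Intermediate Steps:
$62 - -558 = 62 + 558 = 620$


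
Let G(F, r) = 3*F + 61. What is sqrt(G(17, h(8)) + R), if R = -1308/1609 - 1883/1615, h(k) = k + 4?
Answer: sqrt(742904923451855)/2598535 ≈ 10.489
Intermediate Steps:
h(k) = 4 + k
G(F, r) = 61 + 3*F
R = -5142167/2598535 (R = -1308*1/1609 - 1883*1/1615 = -1308/1609 - 1883/1615 = -5142167/2598535 ≈ -1.9789)
sqrt(G(17, h(8)) + R) = sqrt((61 + 3*17) - 5142167/2598535) = sqrt((61 + 51) - 5142167/2598535) = sqrt(112 - 5142167/2598535) = sqrt(285893753/2598535) = sqrt(742904923451855)/2598535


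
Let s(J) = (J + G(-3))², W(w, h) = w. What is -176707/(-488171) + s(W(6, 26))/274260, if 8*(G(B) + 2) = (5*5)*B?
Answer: 3102576984659/8568689821440 ≈ 0.36208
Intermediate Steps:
G(B) = -2 + 25*B/8 (G(B) = -2 + ((5*5)*B)/8 = -2 + (25*B)/8 = -2 + 25*B/8)
s(J) = (-91/8 + J)² (s(J) = (J + (-2 + (25/8)*(-3)))² = (J + (-2 - 75/8))² = (J - 91/8)² = (-91/8 + J)²)
-176707/(-488171) + s(W(6, 26))/274260 = -176707/(-488171) + ((-91 + 8*6)²/64)/274260 = -176707*(-1/488171) + ((-91 + 48)²/64)*(1/274260) = 176707/488171 + ((1/64)*(-43)²)*(1/274260) = 176707/488171 + ((1/64)*1849)*(1/274260) = 176707/488171 + (1849/64)*(1/274260) = 176707/488171 + 1849/17552640 = 3102576984659/8568689821440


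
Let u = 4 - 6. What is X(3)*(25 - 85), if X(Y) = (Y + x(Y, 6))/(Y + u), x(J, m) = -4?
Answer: 60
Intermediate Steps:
u = -2
X(Y) = (-4 + Y)/(-2 + Y) (X(Y) = (Y - 4)/(Y - 2) = (-4 + Y)/(-2 + Y))
X(3)*(25 - 85) = ((-4 + 3)/(-2 + 3))*(25 - 85) = (-1/1)*(-60) = (1*(-1))*(-60) = -1*(-60) = 60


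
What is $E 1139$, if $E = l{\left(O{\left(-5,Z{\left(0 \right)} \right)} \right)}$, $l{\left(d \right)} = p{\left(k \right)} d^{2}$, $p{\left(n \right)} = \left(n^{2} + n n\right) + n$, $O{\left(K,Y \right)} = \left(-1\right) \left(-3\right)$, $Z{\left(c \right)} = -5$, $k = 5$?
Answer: $563805$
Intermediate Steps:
$O{\left(K,Y \right)} = 3$
$p{\left(n \right)} = n + 2 n^{2}$ ($p{\left(n \right)} = \left(n^{2} + n^{2}\right) + n = 2 n^{2} + n = n + 2 n^{2}$)
$l{\left(d \right)} = 55 d^{2}$ ($l{\left(d \right)} = 5 \left(1 + 2 \cdot 5\right) d^{2} = 5 \left(1 + 10\right) d^{2} = 5 \cdot 11 d^{2} = 55 d^{2}$)
$E = 495$ ($E = 55 \cdot 3^{2} = 55 \cdot 9 = 495$)
$E 1139 = 495 \cdot 1139 = 563805$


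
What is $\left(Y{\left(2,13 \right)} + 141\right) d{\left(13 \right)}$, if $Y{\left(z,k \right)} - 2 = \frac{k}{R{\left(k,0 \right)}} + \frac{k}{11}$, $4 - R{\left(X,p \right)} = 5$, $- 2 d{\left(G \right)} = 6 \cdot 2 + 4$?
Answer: $- \frac{11544}{11} \approx -1049.5$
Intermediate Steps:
$d{\left(G \right)} = -8$ ($d{\left(G \right)} = - \frac{6 \cdot 2 + 4}{2} = - \frac{12 + 4}{2} = \left(- \frac{1}{2}\right) 16 = -8$)
$R{\left(X,p \right)} = -1$ ($R{\left(X,p \right)} = 4 - 5 = -1$)
$Y{\left(z,k \right)} = 2 - \frac{10 k}{11}$ ($Y{\left(z,k \right)} = 2 + \left(\frac{k}{-1} + \frac{k}{11}\right) = 2 + \left(k \left(-1\right) + k \frac{1}{11}\right) = 2 + \left(- k + \frac{k}{11}\right) = 2 - \frac{10 k}{11}$)
$\left(Y{\left(2,13 \right)} + 141\right) d{\left(13 \right)} = \left(\left(2 - \frac{130}{11}\right) + 141\right) \left(-8\right) = \left(- \frac{108}{11} + 141\right) \left(-8\right) = \frac{1443}{11} \left(-8\right) = - \frac{11544}{11}$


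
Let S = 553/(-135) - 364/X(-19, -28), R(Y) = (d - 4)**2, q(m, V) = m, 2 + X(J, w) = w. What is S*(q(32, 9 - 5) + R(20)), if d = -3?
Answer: 651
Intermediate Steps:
X(J, w) = -2 + w
R(Y) = 49 (R(Y) = (-3 - 4)**2 = (-7)**2 = 49)
S = 217/27 (S = 553/(-135) - 364/(-2 - 28) = 553*(-1/135) - 364/(-30) = -553/135 - 364*(-1/30) = -553/135 + 182/15 = 217/27 ≈ 8.0370)
S*(q(32, 9 - 5) + R(20)) = 217*(32 + 49)/27 = (217/27)*81 = 651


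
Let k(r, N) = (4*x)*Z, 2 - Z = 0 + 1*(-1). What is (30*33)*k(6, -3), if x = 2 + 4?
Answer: 71280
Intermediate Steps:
Z = 3 (Z = 2 - (0 + 1*(-1)) = 2 - (0 - 1) = 2 - 1*(-1) = 2 + 1 = 3)
x = 6
k(r, N) = 72 (k(r, N) = (4*6)*3 = 24*3 = 72)
(30*33)*k(6, -3) = (30*33)*72 = 990*72 = 71280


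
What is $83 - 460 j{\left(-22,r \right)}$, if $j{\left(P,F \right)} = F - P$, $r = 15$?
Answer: $-16937$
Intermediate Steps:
$83 - 460 j{\left(-22,r \right)} = 83 - 460 \left(15 - -22\right) = 83 - 460 \left(15 + 22\right) = 83 - 17020 = -16937$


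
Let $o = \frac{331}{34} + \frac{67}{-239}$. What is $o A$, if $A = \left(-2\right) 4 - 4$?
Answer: $- \frac{460986}{4063} \approx -113.46$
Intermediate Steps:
$A = -12$ ($A = -8 - 4 = -12$)
$o = \frac{76831}{8126}$ ($o = 331 \cdot \frac{1}{34} + 67 \left(- \frac{1}{239}\right) = \frac{331}{34} - \frac{67}{239} = \frac{76831}{8126} \approx 9.455$)
$o A = \frac{76831}{8126} \left(-12\right) = - \frac{460986}{4063}$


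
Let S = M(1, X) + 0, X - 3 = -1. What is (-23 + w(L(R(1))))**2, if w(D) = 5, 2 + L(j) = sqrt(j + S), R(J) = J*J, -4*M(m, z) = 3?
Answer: 324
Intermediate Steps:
X = 2 (X = 3 - 1 = 2)
M(m, z) = -3/4 (M(m, z) = -1/4*3 = -3/4)
R(J) = J**2
S = -3/4 (S = -3/4 + 0 = -3/4 ≈ -0.75000)
L(j) = -2 + sqrt(-3/4 + j) (L(j) = -2 + sqrt(j - 3/4) = -2 + sqrt(-3/4 + j))
(-23 + w(L(R(1))))**2 = (-23 + 5)**2 = (-18)**2 = 324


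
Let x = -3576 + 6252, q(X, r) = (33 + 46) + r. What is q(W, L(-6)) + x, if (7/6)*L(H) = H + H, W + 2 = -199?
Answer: 19213/7 ≈ 2744.7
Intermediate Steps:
W = -201 (W = -2 - 199 = -201)
L(H) = 12*H/7 (L(H) = 6*(H + H)/7 = 6*(2*H)/7 = 12*H/7)
q(X, r) = 79 + r
x = 2676
q(W, L(-6)) + x = (79 + (12/7)*(-6)) + 2676 = (79 - 72/7) + 2676 = 481/7 + 2676 = 19213/7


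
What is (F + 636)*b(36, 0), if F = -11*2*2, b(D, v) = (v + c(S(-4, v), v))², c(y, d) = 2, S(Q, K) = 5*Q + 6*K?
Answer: 2368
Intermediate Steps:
b(D, v) = (2 + v)² (b(D, v) = (v + 2)² = (2 + v)²)
F = -44 (F = -22*2 = -44)
(F + 636)*b(36, 0) = (-44 + 636)*(2 + 0)² = 592*2² = 592*4 = 2368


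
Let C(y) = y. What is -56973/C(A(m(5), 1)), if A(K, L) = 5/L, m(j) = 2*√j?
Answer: -56973/5 ≈ -11395.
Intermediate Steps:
-56973/C(A(m(5), 1)) = -56973/(5/1) = -56973/(5*1) = -56973/5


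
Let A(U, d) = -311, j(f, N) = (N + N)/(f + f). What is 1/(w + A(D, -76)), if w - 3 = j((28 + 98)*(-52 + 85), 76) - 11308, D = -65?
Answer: -2079/24149626 ≈ -8.6088e-5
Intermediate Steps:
j(f, N) = N/f (j(f, N) = (2*N)/((2*f)) = (2*N)*(1/(2*f)) = N/f)
w = -23503057/2079 (w = 3 + (76/(((28 + 98)*(-52 + 85))) - 11308) = 3 + (76/((126*33)) - 11308) = 3 + (76/4158 - 11308) = 3 + (76*(1/4158) - 11308) = 3 + (38/2079 - 11308) = 3 - 23509294/2079 = -23503057/2079 ≈ -11305.)
1/(w + A(D, -76)) = 1/(-23503057/2079 - 311) = 1/(-24149626/2079) = -2079/24149626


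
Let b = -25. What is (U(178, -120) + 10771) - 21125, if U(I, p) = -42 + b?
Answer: -10421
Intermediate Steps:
U(I, p) = -67 (U(I, p) = -42 - 25 = -67)
(U(178, -120) + 10771) - 21125 = (-67 + 10771) - 21125 = 10704 - 21125 = -10421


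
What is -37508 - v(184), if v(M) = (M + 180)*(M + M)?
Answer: -171460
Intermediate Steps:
v(M) = 2*M*(180 + M) (v(M) = (180 + M)*(2*M) = 2*M*(180 + M))
-37508 - v(184) = -37508 - 2*184*(180 + 184) = -37508 - 2*184*364 = -37508 - 1*133952 = -37508 - 133952 = -171460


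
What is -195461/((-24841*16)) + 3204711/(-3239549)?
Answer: -640526128127/1287578187344 ≈ -0.49747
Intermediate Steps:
-195461/((-24841*16)) + 3204711/(-3239549) = -195461/(-397456) + 3204711*(-1/3239549) = -195461*(-1/397456) - 3204711/3239549 = 195461/397456 - 3204711/3239549 = -640526128127/1287578187344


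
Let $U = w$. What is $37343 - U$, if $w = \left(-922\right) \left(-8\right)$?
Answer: $29967$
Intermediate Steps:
$w = 7376$
$U = 7376$
$37343 - U = 37343 - 7376 = 29967$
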